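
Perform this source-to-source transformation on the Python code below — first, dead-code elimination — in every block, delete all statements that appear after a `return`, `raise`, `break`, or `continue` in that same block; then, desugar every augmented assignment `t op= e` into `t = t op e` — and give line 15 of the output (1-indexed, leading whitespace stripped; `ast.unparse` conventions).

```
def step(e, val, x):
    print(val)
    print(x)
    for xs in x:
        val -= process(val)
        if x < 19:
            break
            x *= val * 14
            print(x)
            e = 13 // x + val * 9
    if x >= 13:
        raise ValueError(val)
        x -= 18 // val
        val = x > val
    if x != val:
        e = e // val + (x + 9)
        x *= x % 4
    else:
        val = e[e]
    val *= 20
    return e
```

Transformed code:
def step(e, val, x):
    print(val)
    print(x)
    for xs in x:
        val = val - process(val)
        if x < 19:
            break
    if x >= 13:
        raise ValueError(val)
    if x != val:
        e = e // val + (x + 9)
        x = x * (x % 4)
    else:
        val = e[e]
    val = val * 20
    return e

val = val * 20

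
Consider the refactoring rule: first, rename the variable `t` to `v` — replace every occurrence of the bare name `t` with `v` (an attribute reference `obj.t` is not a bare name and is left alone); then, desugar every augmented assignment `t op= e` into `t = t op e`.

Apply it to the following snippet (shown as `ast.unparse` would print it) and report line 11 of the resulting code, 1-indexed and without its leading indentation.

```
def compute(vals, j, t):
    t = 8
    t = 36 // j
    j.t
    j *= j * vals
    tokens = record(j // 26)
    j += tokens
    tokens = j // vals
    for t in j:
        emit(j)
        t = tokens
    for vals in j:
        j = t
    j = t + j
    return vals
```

Transformed code:
def compute(vals, j, v):
    v = 8
    v = 36 // j
    j.t
    j = j * (j * vals)
    tokens = record(j // 26)
    j = j + tokens
    tokens = j // vals
    for v in j:
        emit(j)
        v = tokens
    for vals in j:
        j = v
    j = v + j
    return vals

v = tokens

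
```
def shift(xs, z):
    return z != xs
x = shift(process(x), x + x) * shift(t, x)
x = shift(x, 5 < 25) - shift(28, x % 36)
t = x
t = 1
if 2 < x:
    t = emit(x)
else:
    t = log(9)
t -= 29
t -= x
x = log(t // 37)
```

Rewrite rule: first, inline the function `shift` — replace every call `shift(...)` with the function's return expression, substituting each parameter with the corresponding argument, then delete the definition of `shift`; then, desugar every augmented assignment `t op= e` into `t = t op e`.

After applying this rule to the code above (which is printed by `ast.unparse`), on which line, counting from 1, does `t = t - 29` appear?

Transformed code:
x = (x + x != process(x)) * (x != t)
x = ((5 < 25) != x) - (x % 36 != 28)
t = x
t = 1
if 2 < x:
    t = emit(x)
else:
    t = log(9)
t = t - 29
t = t - x
x = log(t // 37)

9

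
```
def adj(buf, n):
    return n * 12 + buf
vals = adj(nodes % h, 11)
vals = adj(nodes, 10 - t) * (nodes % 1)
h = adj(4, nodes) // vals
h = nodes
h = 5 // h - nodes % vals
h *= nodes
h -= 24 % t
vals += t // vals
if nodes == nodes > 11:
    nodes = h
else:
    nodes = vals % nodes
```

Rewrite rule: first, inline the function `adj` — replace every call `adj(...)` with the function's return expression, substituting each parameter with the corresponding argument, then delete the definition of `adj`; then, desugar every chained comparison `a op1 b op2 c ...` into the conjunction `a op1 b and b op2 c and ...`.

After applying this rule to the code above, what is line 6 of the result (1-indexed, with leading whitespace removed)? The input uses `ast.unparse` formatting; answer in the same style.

Transformed code:
vals = 11 * 12 + nodes % h
vals = ((10 - t) * 12 + nodes) * (nodes % 1)
h = (nodes * 12 + 4) // vals
h = nodes
h = 5 // h - nodes % vals
h *= nodes
h -= 24 % t
vals += t // vals
if nodes == nodes and nodes > 11:
    nodes = h
else:
    nodes = vals % nodes

h *= nodes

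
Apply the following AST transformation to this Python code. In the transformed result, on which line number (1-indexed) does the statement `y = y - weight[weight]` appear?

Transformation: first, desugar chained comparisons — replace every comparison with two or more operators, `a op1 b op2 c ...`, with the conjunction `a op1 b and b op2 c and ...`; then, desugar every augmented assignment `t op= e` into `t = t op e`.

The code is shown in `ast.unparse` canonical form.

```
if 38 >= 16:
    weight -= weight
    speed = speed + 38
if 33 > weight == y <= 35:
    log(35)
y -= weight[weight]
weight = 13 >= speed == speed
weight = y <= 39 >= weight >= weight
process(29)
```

Transformed code:
if 38 >= 16:
    weight = weight - weight
    speed = speed + 38
if 33 > weight and weight == y and (y <= 35):
    log(35)
y = y - weight[weight]
weight = 13 >= speed and speed == speed
weight = y <= 39 and 39 >= weight and (weight >= weight)
process(29)

6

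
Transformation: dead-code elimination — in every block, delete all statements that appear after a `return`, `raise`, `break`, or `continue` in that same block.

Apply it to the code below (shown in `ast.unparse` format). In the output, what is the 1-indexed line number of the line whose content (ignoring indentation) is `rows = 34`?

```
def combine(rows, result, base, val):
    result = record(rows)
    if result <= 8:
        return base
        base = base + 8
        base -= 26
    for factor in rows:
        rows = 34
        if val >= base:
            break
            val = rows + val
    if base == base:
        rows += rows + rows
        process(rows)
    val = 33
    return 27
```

Transformed code:
def combine(rows, result, base, val):
    result = record(rows)
    if result <= 8:
        return base
    for factor in rows:
        rows = 34
        if val >= base:
            break
    if base == base:
        rows += rows + rows
        process(rows)
    val = 33
    return 27

6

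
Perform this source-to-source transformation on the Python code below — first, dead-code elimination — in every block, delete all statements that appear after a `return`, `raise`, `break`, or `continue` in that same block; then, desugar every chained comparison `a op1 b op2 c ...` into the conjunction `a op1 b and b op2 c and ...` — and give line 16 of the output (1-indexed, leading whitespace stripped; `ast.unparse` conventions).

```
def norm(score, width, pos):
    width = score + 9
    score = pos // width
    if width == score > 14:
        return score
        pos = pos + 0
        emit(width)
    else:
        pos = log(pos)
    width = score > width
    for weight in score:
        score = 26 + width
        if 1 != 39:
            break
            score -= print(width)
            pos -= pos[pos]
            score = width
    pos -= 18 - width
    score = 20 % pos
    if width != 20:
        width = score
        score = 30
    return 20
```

width = score

Transformed code:
def norm(score, width, pos):
    width = score + 9
    score = pos // width
    if width == score and score > 14:
        return score
    else:
        pos = log(pos)
    width = score > width
    for weight in score:
        score = 26 + width
        if 1 != 39:
            break
    pos -= 18 - width
    score = 20 % pos
    if width != 20:
        width = score
        score = 30
    return 20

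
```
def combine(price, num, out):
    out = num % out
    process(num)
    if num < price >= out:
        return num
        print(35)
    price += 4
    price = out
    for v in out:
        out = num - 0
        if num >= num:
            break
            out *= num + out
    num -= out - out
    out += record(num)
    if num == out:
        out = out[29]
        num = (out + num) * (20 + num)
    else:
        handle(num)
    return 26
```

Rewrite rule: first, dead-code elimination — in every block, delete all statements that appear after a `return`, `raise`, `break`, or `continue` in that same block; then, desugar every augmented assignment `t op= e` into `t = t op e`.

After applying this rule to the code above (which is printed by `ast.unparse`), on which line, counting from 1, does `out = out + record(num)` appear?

Transformed code:
def combine(price, num, out):
    out = num % out
    process(num)
    if num < price >= out:
        return num
    price = price + 4
    price = out
    for v in out:
        out = num - 0
        if num >= num:
            break
    num = num - (out - out)
    out = out + record(num)
    if num == out:
        out = out[29]
        num = (out + num) * (20 + num)
    else:
        handle(num)
    return 26

13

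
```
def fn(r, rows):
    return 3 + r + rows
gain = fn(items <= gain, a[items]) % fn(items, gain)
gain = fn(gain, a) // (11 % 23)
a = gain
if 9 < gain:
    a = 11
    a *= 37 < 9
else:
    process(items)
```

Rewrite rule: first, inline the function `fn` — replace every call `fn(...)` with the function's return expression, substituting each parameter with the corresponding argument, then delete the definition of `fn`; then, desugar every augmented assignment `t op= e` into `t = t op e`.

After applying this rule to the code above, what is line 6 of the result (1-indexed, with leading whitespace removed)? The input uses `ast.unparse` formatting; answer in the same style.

a = a * (37 < 9)

Transformed code:
gain = (3 + (items <= gain) + a[items]) % (3 + items + gain)
gain = (3 + gain + a) // (11 % 23)
a = gain
if 9 < gain:
    a = 11
    a = a * (37 < 9)
else:
    process(items)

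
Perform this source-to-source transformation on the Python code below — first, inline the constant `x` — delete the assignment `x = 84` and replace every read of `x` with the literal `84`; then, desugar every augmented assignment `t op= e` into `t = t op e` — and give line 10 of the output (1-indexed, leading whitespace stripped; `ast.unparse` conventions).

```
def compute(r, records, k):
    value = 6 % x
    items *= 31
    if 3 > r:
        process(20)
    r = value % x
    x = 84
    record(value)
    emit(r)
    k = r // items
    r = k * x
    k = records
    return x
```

Transformed code:
def compute(r, records, k):
    value = 6 % 84
    items = items * 31
    if 3 > r:
        process(20)
    r = value % 84
    record(value)
    emit(r)
    k = r // items
    r = k * 84
    k = records
    return 84

r = k * 84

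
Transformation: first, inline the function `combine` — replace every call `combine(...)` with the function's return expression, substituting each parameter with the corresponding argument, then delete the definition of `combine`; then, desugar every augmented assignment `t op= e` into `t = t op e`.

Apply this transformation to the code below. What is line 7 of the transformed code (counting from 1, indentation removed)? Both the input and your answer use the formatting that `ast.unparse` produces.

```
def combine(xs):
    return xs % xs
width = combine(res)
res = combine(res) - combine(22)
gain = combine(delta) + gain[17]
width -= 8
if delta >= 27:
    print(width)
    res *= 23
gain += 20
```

Transformed code:
width = res % res
res = res % res - 22 % 22
gain = delta % delta + gain[17]
width = width - 8
if delta >= 27:
    print(width)
    res = res * 23
gain = gain + 20

res = res * 23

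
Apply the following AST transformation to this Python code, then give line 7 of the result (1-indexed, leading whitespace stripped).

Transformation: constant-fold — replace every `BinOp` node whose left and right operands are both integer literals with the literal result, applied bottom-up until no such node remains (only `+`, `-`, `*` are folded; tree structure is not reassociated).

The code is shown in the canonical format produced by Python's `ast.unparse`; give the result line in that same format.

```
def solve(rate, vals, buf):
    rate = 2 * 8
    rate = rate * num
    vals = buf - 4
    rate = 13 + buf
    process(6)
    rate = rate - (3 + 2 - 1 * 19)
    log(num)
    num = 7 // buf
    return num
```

rate = rate - -14

Transformed code:
def solve(rate, vals, buf):
    rate = 16
    rate = rate * num
    vals = buf - 4
    rate = 13 + buf
    process(6)
    rate = rate - -14
    log(num)
    num = 7 // buf
    return num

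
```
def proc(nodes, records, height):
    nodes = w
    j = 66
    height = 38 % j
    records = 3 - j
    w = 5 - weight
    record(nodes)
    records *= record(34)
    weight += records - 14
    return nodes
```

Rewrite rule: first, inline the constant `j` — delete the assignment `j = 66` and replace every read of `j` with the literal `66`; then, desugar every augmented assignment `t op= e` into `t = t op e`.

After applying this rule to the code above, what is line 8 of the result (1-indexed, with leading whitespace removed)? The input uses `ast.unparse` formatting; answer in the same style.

weight = weight + (records - 14)

Transformed code:
def proc(nodes, records, height):
    nodes = w
    height = 38 % 66
    records = 3 - 66
    w = 5 - weight
    record(nodes)
    records = records * record(34)
    weight = weight + (records - 14)
    return nodes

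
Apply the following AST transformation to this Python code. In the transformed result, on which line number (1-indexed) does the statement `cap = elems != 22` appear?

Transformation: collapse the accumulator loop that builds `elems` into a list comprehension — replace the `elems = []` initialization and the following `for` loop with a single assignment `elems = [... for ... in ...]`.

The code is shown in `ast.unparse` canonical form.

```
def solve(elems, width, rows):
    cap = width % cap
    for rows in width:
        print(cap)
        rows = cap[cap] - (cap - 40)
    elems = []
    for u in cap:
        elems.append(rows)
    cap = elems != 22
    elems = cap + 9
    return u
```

Transformed code:
def solve(elems, width, rows):
    cap = width % cap
    for rows in width:
        print(cap)
        rows = cap[cap] - (cap - 40)
    elems = [rows for u in cap]
    cap = elems != 22
    elems = cap + 9
    return u

7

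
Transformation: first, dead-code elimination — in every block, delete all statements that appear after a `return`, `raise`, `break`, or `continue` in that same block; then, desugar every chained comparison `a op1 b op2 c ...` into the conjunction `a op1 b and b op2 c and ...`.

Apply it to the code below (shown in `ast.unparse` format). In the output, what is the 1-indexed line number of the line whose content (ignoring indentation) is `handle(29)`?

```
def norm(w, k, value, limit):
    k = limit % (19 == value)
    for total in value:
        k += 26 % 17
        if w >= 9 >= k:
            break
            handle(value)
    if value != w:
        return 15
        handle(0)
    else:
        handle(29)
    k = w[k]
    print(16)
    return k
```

10

Transformed code:
def norm(w, k, value, limit):
    k = limit % (19 == value)
    for total in value:
        k += 26 % 17
        if w >= 9 and 9 >= k:
            break
    if value != w:
        return 15
    else:
        handle(29)
    k = w[k]
    print(16)
    return k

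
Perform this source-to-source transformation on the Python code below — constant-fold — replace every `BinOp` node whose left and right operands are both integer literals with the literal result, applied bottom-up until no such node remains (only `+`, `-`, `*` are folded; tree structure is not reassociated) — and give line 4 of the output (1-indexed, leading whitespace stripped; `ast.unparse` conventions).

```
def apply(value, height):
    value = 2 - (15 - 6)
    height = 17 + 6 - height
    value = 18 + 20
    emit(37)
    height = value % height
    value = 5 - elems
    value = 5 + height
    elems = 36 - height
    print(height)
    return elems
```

value = 38

Transformed code:
def apply(value, height):
    value = -7
    height = 23 - height
    value = 38
    emit(37)
    height = value % height
    value = 5 - elems
    value = 5 + height
    elems = 36 - height
    print(height)
    return elems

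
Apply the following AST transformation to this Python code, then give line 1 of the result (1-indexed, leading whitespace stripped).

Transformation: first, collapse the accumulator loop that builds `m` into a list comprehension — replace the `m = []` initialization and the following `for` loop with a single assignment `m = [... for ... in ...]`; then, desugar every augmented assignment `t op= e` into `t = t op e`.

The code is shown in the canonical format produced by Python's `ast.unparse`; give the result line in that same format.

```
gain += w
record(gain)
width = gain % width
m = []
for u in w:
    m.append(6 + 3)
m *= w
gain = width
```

gain = gain + w

Transformed code:
gain = gain + w
record(gain)
width = gain % width
m = [6 + 3 for u in w]
m = m * w
gain = width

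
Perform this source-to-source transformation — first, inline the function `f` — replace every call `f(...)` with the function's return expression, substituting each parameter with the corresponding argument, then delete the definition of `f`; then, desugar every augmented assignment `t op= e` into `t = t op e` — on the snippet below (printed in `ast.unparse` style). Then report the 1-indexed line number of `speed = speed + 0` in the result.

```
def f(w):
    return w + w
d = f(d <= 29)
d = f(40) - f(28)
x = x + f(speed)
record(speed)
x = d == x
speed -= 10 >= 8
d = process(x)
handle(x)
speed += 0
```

Transformed code:
d = (d <= 29) + (d <= 29)
d = 40 + 40 - (28 + 28)
x = x + (speed + speed)
record(speed)
x = d == x
speed = speed - (10 >= 8)
d = process(x)
handle(x)
speed = speed + 0

9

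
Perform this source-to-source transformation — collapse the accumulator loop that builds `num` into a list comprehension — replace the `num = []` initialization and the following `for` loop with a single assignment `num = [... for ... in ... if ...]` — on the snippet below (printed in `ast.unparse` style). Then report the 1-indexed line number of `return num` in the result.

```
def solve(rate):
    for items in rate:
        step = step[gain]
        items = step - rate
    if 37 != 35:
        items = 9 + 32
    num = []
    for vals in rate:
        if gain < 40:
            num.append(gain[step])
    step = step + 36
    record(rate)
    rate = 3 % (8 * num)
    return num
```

11

Transformed code:
def solve(rate):
    for items in rate:
        step = step[gain]
        items = step - rate
    if 37 != 35:
        items = 9 + 32
    num = [gain[step] for vals in rate if gain < 40]
    step = step + 36
    record(rate)
    rate = 3 % (8 * num)
    return num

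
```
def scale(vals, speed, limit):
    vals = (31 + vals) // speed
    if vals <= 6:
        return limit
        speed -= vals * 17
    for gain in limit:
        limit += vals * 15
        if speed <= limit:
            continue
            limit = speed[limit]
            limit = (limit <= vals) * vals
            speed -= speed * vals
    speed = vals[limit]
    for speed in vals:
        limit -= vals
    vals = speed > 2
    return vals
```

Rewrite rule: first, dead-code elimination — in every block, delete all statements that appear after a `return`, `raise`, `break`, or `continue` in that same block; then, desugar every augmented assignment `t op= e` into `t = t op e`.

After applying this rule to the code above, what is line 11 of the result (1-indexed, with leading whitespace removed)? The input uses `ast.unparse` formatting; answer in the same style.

limit = limit - vals

Transformed code:
def scale(vals, speed, limit):
    vals = (31 + vals) // speed
    if vals <= 6:
        return limit
    for gain in limit:
        limit = limit + vals * 15
        if speed <= limit:
            continue
    speed = vals[limit]
    for speed in vals:
        limit = limit - vals
    vals = speed > 2
    return vals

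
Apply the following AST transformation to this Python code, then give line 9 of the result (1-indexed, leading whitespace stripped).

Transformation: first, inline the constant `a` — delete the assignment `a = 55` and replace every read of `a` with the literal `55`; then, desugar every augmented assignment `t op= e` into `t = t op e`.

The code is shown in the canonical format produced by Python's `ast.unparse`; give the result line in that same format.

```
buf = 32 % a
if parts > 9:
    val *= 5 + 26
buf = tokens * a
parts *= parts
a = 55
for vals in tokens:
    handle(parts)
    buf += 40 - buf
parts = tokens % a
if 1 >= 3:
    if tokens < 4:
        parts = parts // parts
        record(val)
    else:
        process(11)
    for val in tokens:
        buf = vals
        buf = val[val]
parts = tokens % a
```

Transformed code:
buf = 32 % 55
if parts > 9:
    val = val * (5 + 26)
buf = tokens * 55
parts = parts * parts
for vals in tokens:
    handle(parts)
    buf = buf + (40 - buf)
parts = tokens % 55
if 1 >= 3:
    if tokens < 4:
        parts = parts // parts
        record(val)
    else:
        process(11)
    for val in tokens:
        buf = vals
        buf = val[val]
parts = tokens % 55

parts = tokens % 55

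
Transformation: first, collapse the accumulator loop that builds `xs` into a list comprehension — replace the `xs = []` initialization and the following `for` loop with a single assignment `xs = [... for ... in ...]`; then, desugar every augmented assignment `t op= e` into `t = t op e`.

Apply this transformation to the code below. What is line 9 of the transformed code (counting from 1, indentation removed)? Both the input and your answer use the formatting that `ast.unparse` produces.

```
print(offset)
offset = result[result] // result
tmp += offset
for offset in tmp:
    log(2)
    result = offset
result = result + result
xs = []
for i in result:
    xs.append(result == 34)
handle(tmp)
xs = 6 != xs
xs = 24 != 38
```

Transformed code:
print(offset)
offset = result[result] // result
tmp = tmp + offset
for offset in tmp:
    log(2)
    result = offset
result = result + result
xs = [result == 34 for i in result]
handle(tmp)
xs = 6 != xs
xs = 24 != 38

handle(tmp)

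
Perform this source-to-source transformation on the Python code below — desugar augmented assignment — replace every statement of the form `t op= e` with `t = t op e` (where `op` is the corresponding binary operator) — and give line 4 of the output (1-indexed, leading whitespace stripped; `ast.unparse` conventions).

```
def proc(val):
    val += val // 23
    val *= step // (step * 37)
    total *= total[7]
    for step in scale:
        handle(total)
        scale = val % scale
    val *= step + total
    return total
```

total = total * total[7]

Transformed code:
def proc(val):
    val = val + val // 23
    val = val * (step // (step * 37))
    total = total * total[7]
    for step in scale:
        handle(total)
        scale = val % scale
    val = val * (step + total)
    return total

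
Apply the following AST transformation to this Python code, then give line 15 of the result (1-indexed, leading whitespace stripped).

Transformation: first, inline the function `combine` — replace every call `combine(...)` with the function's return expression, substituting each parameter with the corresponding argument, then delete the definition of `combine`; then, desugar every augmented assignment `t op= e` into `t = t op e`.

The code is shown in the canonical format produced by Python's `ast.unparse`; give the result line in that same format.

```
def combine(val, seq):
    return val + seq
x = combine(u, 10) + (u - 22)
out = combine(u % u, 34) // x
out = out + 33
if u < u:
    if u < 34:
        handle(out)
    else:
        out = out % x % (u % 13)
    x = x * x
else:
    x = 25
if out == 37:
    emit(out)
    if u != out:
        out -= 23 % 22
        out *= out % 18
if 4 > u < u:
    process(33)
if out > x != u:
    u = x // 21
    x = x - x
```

out = out - 23 % 22

Transformed code:
x = u + 10 + (u - 22)
out = (u % u + 34) // x
out = out + 33
if u < u:
    if u < 34:
        handle(out)
    else:
        out = out % x % (u % 13)
    x = x * x
else:
    x = 25
if out == 37:
    emit(out)
    if u != out:
        out = out - 23 % 22
        out = out * (out % 18)
if 4 > u < u:
    process(33)
if out > x != u:
    u = x // 21
    x = x - x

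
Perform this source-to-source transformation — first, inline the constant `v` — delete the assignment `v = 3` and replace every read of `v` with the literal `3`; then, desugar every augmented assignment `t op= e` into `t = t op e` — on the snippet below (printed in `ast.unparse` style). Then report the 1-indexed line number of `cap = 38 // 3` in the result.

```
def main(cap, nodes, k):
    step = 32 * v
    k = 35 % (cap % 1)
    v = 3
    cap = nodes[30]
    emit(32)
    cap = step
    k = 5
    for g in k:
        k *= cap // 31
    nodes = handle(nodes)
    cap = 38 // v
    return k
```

11

Transformed code:
def main(cap, nodes, k):
    step = 32 * 3
    k = 35 % (cap % 1)
    cap = nodes[30]
    emit(32)
    cap = step
    k = 5
    for g in k:
        k = k * (cap // 31)
    nodes = handle(nodes)
    cap = 38 // 3
    return k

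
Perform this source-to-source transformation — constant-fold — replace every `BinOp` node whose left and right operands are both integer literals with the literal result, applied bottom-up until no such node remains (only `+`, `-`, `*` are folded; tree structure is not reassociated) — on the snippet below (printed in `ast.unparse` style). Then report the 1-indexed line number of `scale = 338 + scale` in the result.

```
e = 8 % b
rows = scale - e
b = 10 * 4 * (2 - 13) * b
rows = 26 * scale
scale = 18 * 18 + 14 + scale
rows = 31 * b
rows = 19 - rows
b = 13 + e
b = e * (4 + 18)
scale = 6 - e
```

Transformed code:
e = 8 % b
rows = scale - e
b = -440 * b
rows = 26 * scale
scale = 338 + scale
rows = 31 * b
rows = 19 - rows
b = 13 + e
b = e * 22
scale = 6 - e

5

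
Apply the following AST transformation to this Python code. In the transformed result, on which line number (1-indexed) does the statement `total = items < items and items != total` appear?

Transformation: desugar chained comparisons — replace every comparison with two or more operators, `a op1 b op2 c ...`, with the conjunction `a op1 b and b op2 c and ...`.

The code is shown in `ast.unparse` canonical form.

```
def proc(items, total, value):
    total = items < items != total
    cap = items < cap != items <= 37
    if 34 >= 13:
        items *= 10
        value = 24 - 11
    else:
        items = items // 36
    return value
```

Transformed code:
def proc(items, total, value):
    total = items < items and items != total
    cap = items < cap and cap != items and (items <= 37)
    if 34 >= 13:
        items *= 10
        value = 24 - 11
    else:
        items = items // 36
    return value

2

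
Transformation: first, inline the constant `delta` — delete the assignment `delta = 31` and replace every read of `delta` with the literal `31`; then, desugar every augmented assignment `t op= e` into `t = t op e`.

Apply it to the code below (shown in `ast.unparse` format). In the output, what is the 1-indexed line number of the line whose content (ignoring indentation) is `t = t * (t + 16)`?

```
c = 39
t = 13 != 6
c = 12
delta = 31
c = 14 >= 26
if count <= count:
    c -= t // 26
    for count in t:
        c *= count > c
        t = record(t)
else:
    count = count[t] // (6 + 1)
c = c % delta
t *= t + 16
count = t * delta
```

13

Transformed code:
c = 39
t = 13 != 6
c = 12
c = 14 >= 26
if count <= count:
    c = c - t // 26
    for count in t:
        c = c * (count > c)
        t = record(t)
else:
    count = count[t] // (6 + 1)
c = c % 31
t = t * (t + 16)
count = t * 31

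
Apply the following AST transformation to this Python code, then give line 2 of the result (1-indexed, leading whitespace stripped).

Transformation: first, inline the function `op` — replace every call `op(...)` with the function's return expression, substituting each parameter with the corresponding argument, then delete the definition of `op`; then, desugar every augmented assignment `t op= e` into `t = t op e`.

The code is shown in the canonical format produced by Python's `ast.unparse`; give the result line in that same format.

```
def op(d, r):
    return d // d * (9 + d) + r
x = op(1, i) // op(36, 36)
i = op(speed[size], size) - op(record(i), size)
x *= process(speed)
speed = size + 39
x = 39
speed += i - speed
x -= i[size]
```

i = speed[size] // speed[size] * (9 + speed[size]) + size - (record(i) // record(i) * (9 + record(i)) + size)

Transformed code:
x = (1 // 1 * (9 + 1) + i) // (36 // 36 * (9 + 36) + 36)
i = speed[size] // speed[size] * (9 + speed[size]) + size - (record(i) // record(i) * (9 + record(i)) + size)
x = x * process(speed)
speed = size + 39
x = 39
speed = speed + (i - speed)
x = x - i[size]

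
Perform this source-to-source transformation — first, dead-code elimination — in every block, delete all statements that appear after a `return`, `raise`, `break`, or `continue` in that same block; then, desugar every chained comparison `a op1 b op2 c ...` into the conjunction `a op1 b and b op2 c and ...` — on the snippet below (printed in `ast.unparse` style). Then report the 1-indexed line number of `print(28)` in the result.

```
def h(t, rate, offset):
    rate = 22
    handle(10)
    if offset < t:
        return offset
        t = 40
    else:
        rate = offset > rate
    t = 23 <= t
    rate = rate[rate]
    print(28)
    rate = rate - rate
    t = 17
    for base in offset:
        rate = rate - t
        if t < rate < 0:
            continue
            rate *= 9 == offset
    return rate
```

10

Transformed code:
def h(t, rate, offset):
    rate = 22
    handle(10)
    if offset < t:
        return offset
    else:
        rate = offset > rate
    t = 23 <= t
    rate = rate[rate]
    print(28)
    rate = rate - rate
    t = 17
    for base in offset:
        rate = rate - t
        if t < rate and rate < 0:
            continue
    return rate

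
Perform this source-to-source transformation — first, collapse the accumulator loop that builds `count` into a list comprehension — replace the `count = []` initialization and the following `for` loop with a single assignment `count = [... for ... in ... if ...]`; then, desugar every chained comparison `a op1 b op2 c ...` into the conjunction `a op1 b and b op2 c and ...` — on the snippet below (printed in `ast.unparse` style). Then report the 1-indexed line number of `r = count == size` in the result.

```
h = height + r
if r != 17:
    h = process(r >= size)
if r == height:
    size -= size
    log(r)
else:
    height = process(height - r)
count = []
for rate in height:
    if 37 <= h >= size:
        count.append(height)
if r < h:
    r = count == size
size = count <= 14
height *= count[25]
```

11

Transformed code:
h = height + r
if r != 17:
    h = process(r >= size)
if r == height:
    size -= size
    log(r)
else:
    height = process(height - r)
count = [height for rate in height if 37 <= h and h >= size]
if r < h:
    r = count == size
size = count <= 14
height *= count[25]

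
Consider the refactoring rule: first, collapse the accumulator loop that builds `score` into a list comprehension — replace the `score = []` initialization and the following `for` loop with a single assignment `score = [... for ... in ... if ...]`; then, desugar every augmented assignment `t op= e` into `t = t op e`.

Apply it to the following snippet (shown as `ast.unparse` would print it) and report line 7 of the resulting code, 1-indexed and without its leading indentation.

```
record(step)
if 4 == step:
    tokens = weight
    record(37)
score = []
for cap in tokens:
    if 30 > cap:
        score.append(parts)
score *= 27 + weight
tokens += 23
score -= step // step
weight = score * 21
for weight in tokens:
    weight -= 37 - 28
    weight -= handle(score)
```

tokens = tokens + 23

Transformed code:
record(step)
if 4 == step:
    tokens = weight
    record(37)
score = [parts for cap in tokens if 30 > cap]
score = score * (27 + weight)
tokens = tokens + 23
score = score - step // step
weight = score * 21
for weight in tokens:
    weight = weight - (37 - 28)
    weight = weight - handle(score)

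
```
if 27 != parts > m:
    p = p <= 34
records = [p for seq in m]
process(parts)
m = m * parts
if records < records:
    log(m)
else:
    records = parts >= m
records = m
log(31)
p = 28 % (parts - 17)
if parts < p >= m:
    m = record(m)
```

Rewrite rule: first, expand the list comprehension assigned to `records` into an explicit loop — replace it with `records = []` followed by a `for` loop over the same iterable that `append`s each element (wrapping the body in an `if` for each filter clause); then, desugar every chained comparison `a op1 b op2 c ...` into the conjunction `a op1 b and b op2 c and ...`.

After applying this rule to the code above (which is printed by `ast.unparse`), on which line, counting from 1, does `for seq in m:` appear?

4

Transformed code:
if 27 != parts and parts > m:
    p = p <= 34
records = []
for seq in m:
    records.append(p)
process(parts)
m = m * parts
if records < records:
    log(m)
else:
    records = parts >= m
records = m
log(31)
p = 28 % (parts - 17)
if parts < p and p >= m:
    m = record(m)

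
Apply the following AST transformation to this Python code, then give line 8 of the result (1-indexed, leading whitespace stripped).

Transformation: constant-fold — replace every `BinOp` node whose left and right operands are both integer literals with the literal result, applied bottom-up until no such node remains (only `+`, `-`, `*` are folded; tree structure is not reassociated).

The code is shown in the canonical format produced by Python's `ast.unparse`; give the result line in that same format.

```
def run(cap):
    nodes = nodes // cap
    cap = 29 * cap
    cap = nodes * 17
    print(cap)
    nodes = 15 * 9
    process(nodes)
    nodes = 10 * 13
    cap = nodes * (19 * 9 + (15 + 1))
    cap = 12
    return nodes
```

Transformed code:
def run(cap):
    nodes = nodes // cap
    cap = 29 * cap
    cap = nodes * 17
    print(cap)
    nodes = 135
    process(nodes)
    nodes = 130
    cap = nodes * 187
    cap = 12
    return nodes

nodes = 130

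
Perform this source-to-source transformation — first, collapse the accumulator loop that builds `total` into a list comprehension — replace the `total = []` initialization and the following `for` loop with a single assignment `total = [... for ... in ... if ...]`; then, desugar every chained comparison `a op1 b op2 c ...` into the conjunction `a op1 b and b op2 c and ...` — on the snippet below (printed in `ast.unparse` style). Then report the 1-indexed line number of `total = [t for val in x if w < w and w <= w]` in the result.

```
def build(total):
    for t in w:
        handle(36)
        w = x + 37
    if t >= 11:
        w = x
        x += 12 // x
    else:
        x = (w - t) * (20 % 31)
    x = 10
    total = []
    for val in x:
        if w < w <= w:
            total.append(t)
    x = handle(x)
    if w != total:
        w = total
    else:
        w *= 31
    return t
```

11

Transformed code:
def build(total):
    for t in w:
        handle(36)
        w = x + 37
    if t >= 11:
        w = x
        x += 12 // x
    else:
        x = (w - t) * (20 % 31)
    x = 10
    total = [t for val in x if w < w and w <= w]
    x = handle(x)
    if w != total:
        w = total
    else:
        w *= 31
    return t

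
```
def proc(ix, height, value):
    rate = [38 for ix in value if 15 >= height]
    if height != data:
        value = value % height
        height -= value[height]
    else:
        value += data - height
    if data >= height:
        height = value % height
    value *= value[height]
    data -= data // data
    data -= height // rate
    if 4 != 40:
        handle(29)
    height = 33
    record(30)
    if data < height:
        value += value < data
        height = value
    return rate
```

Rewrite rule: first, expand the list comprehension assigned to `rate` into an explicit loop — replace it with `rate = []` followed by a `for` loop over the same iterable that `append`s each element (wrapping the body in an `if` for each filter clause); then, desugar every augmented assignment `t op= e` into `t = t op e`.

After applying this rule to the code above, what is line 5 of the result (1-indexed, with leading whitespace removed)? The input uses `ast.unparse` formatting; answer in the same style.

rate.append(38)

Transformed code:
def proc(ix, height, value):
    rate = []
    for ix in value:
        if 15 >= height:
            rate.append(38)
    if height != data:
        value = value % height
        height = height - value[height]
    else:
        value = value + (data - height)
    if data >= height:
        height = value % height
    value = value * value[height]
    data = data - data // data
    data = data - height // rate
    if 4 != 40:
        handle(29)
    height = 33
    record(30)
    if data < height:
        value = value + (value < data)
        height = value
    return rate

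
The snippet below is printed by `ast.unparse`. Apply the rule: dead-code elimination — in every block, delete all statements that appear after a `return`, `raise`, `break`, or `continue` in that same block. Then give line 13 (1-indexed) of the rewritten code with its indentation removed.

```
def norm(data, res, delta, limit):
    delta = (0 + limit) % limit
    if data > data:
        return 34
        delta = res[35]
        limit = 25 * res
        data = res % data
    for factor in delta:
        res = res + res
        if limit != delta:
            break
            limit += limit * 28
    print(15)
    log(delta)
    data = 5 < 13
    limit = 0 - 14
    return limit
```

Transformed code:
def norm(data, res, delta, limit):
    delta = (0 + limit) % limit
    if data > data:
        return 34
    for factor in delta:
        res = res + res
        if limit != delta:
            break
    print(15)
    log(delta)
    data = 5 < 13
    limit = 0 - 14
    return limit

return limit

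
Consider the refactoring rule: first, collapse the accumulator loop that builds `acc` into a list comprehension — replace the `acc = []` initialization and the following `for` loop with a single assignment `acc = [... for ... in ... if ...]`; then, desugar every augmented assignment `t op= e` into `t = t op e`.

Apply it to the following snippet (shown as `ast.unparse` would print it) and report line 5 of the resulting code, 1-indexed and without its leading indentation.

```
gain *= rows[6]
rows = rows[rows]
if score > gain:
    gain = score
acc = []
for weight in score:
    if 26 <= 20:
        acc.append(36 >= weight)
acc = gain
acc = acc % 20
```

Transformed code:
gain = gain * rows[6]
rows = rows[rows]
if score > gain:
    gain = score
acc = [36 >= weight for weight in score if 26 <= 20]
acc = gain
acc = acc % 20

acc = [36 >= weight for weight in score if 26 <= 20]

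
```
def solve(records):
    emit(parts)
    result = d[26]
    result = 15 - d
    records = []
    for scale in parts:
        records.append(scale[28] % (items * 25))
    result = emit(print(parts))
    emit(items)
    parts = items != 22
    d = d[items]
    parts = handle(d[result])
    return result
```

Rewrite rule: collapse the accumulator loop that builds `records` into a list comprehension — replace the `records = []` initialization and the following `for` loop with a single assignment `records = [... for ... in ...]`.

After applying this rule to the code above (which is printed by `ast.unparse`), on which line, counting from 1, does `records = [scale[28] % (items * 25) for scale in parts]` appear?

Transformed code:
def solve(records):
    emit(parts)
    result = d[26]
    result = 15 - d
    records = [scale[28] % (items * 25) for scale in parts]
    result = emit(print(parts))
    emit(items)
    parts = items != 22
    d = d[items]
    parts = handle(d[result])
    return result

5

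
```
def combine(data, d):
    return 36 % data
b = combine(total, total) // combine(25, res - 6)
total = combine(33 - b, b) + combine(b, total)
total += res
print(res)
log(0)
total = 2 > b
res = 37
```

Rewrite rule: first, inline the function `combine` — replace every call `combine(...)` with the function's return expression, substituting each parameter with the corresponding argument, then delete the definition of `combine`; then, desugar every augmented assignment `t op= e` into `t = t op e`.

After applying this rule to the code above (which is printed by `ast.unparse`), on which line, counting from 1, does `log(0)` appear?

Transformed code:
b = 36 % total // (36 % 25)
total = 36 % (33 - b) + 36 % b
total = total + res
print(res)
log(0)
total = 2 > b
res = 37

5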